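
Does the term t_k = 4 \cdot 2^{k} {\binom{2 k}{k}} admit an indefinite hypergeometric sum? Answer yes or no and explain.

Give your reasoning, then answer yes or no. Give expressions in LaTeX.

No — key equation has no polynomial f.

The ratio is 4*(2*k + 1)/(k + 1).
Take A(k)=8*k + 4, B(k)=k + 1, C(k)=1.
Set up (8*k + 4)·f(k+1) − (k)·f(k) − (1) = 0.
Bound: deg f ≤ -1.
deg f ≤ -1 is impossible — no certificate.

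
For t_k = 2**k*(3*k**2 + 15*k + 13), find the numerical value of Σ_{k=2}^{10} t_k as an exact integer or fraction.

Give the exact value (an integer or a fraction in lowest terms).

Σ = 812980

r(k) = 2*(3*k**2 + 21*k + 31)/(3*k**2 + 15*k + 13) after simplifying.
Take A(k)=2, B(k)=1, C(k)=k**2 + 5*k + 13/3.
Key eq: (2)·f(k+1) = (1)·f(k) + (k**2 + 5*k + 13/3).
d = 2 from the (0,0,2) case.
Solving with deg f ≤ 2: f(k) = (3*k**2 + 3*k + 1)/3.
R(k) = B(k−1)·f(k)/C(k) = (3*k**2 + 3*k + 1)/(3*k**2 + 15*k + 13); s_k = R·t_k = 2**k*(3*k**2 + 3*k + 1).
s_(k+1) − s_k = 2**k*(3*k**2 + 15*k + 13) = t_k.
Σ_(k=2)^(10) t_k = s_(11) − s_(2) = 813056 − (76) = 812980.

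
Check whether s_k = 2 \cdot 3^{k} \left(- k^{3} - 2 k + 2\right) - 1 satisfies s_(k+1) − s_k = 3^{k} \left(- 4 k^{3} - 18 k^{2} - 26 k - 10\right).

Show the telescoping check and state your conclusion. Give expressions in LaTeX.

Valid — Δs_k = t_k.

s_(k+1) = -6*3**k*(2*k + (k + 1)**3) - 1
s_(k+1) − s_k = 2*3**k*(k**3 - 4*k - 3*(k + 1)**3 - 2)
(s_(k+1) − s_k) − t_k = 0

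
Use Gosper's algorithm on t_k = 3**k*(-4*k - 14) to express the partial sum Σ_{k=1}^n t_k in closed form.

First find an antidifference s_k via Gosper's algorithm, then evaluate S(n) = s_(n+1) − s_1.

S(n) = -6*3**n*n - 18*3**n + 18

Step 1: r(k) = 3*(2*k + 9)/(2*k + 7).
Take A(k)=3, B(k)=1, C(k)=k + 7/2.
Key eq: (3)·f(k+1) = (1)·f(k) + (k + 7/2).
d = 1 from the (0,0,1) case.
A polynomial solution: f(k) = (k + 2)/2.
Get s_k = R·t_k = -2*3**k*(k + 2) with R(k) = B(k−1)f(k)/C(k) = (k + 2)/(2*k + 7).
Verify: 3**k*(-4*k - 14) matches t_k.
Telescope: S(n) = s_(n+1) − s_(1) = 6*3**n*(-n - 3) − (-18) = -6*3**n*n - 18*3**n + 18.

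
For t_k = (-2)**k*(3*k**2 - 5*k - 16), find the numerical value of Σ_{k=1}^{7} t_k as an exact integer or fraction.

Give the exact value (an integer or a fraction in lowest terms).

Σ = -9204

Step 1: r(k) = 2*(-3*k**2 - k + 18)/(3*k**2 - 5*k - 16).
So A=-2 and B=1, with C=k**2 - 5*k/3 - 16/3.
Need (-2)·f(k+1) − (1)·f(k) = k**2 - 5*k/3 - 16/3.
d = 2 from the (0,0,2) case.
A polynomial solution: f(k) = -(k - 4)*(k + 1)/3.
Get s_k = R·t_k = (-2)**k*(-k**2 + 3*k + 4) with R(k) = B(k−1)f(k)/C(k) = -(k - 4)*(k + 1)/(3*k**2 - 5*k - 16).
Check: Δs_k = (-2)**k*(3*k**2 - 5*k - 16). ✓
Telescoping: Σ = s_(8) − s_(1) = -9216 − (-12) = -9204.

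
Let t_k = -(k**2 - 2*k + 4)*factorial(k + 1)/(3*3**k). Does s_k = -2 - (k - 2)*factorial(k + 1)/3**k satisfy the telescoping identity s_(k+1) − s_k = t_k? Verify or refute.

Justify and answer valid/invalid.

s_(k+1) = -3**(-k - 1)*(k - 1)*factorial(k + 2) - 2
s_(k+1) − s_k = -(k**2 - 2*k + 4)*factorial(k + 1)/(3*3**k)
(s_(k+1) − s_k) − t_k = 0

valid (s_(k+1) − s_k reduces to t_k)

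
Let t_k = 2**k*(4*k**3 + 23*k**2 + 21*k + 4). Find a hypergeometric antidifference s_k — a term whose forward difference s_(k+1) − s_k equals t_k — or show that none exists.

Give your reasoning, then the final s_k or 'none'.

s_k = 2**k*(4*k**3 - k**2 + k - 4)

t_(k+1)/t_k = 2*(4*k**3 + 35*k**2 + 79*k + 52)/(4*k**3 + 23*k**2 + 21*k + 4).
Take A(k)=2, B(k)=1, C(k)=k**3 + 23*k**2/4 + 21*k/4 + 1.
Need (2)·f(k+1) − (1)·f(k) = k**3 + 23*k**2/4 + 21*k/4 + 1.
d = 3 from the (0,0,3) case.
Coefficient equations give f(k) = (k - 1)*(4*k**2 + 3*k + 4)/4.
Certificate R = B(k−1)f/C = (k - 1)*(4*k**2 + 3*k + 4)/(4*k**3 + 23*k**2 + 21*k + 4) gives s_k = 2**k*(4*k**3 - k**2 + k - 4).
Verify: 2**k*(4*k**3 + 23*k**2 + 21*k + 4) matches t_k.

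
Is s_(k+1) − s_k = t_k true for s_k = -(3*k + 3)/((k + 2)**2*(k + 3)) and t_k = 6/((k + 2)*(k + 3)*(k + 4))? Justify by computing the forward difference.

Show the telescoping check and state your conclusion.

Invalid: residual 3*(-3*k - 8)/(k**5 + 14*k**4 + 77*k**3 + 208*k**2 + 276*k + 144) ≠ 0.

s_(k+1) = 3*(-k - 2)/((k + 3)**2*(k + 4))
s_(k+1) − s_k = 3*(2*k**2 + 7*k + 4)/(k**5 + 14*k**4 + 77*k**3 + 208*k**2 + 276*k + 144)
(s_(k+1) − s_k) − t_k = 3*(-3*k - 8)/(k**5 + 14*k**4 + 77*k**3 + 208*k**2 + 276*k + 144)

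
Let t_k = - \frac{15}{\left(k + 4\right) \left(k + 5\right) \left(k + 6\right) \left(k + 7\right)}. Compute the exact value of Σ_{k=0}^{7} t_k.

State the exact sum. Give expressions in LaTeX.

Step 1: r(k) = (k + 4)/(k + 8).
Take A(k)=k + 4, B(k)=k + 8, C(k)=1.
f must satisfy (k + 4)·f(k+1) − (k + 7)·f(k) = 1.
From deg A=1, deg B=1, deg C=0: d=3.
Match coefficients ⇒ f(k) = k*(k**2 + 15*k + 74)/360.
So s_k = (B(k−1)f/C)·t_k = (k*(k + 7)*(k**2 + 15*k + 74)/360)·t_k = k*(-k**2 - 15*k - 74)/(24*(k + 4)*(k + 5)*(k + 6)).
Verify: -15/(k**4 + 22*k**3 + 179*k**2 + 638*k + 840) matches t_k.
Σ_(k=0)^(7) t_k = s_(8) − s_(0) = -43/1092 − (0) = -43/1092.

Σ = -43/1092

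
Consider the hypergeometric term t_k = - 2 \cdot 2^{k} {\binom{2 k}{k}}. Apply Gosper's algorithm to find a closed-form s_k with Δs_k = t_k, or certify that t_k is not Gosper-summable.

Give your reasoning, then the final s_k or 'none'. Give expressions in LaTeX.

Ratio r(k) = 4*(2*k + 1)/(k + 1).
Take A(k)=8*k + 4, B(k)=k + 1, C(k)=1.
Key eq: (8*k + 4)·f(k+1) = (k)·f(k) + (1).
Bound: deg f ≤ -1.
d = -1 < 0 ⇒ no nonzero polynomial f; not summable.

not Gosper-summable; s_k does not exist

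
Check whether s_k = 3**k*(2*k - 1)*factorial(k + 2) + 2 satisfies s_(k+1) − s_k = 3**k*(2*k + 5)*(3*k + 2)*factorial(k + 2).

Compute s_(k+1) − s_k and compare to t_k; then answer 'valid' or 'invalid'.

Valid: the claim telescopes to t_k.

s_(k+1) = 3**(k + 1)*(2*k + 1)*factorial(k + 3) + 2
s_(k+1) − s_k = 3**k*(2*k + 5)*(3*k + 2)*factorial(k + 2)
(s_(k+1) − s_k) − t_k = 0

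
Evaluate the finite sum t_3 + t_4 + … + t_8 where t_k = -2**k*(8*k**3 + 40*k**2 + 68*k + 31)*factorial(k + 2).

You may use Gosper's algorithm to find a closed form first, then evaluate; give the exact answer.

Σ = -6969153906240

Compute t_(k+1)/t_k: get 2*(8*k**4 + 88*k**3 + 364*k**2 + 663*k + 441)/(8*k**3 + 40*k**2 + 68*k + 31).
So A=2*k + 6 and B=1, with C=k**3 + 5*k**2 + 17*k/2 + 31/8.
Key eq: (2*k + 6)·f(k+1) = (1)·f(k) + (k**3 + 5*k**2 + 17*k/2 + 31/8).
d = 2 from the (1,0,3) case.
Solve for f: f(k) = (4*k**2 + 2*k - 1)/8 (degree 2 ≤ 2).
Get s_k = R·t_k = -2**k*(4*k**2 + 2*k - 1)*factorial(k + 2) with R(k) = B(k−1)f(k)/C(k) = (4*k**2 + 2*k - 1)/(8*k**3 + 40*k**2 + 68*k + 31).
Δs = -2**k*(8*k**3 + 40*k**2 + 68*k + 31)*factorial(k + 2), as required.
Telescoping: Σ = s_(9) − s_(3) = -6969153945600 − (-39360) = -6969153906240.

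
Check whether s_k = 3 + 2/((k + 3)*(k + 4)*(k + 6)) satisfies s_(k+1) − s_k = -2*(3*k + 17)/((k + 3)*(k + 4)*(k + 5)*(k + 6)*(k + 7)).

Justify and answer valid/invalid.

s_(k+1) = 3 + 2/((k + 4)*(k + 5)*(k + 7))
s_(k+1) − s_k = 2*(-3*k - 17)/(k**5 + 25*k**4 + 245*k**3 + 1175*k**2 + 2754*k + 2520)
(s_(k+1) − s_k) − t_k = 0

Valid: the claim telescopes to t_k.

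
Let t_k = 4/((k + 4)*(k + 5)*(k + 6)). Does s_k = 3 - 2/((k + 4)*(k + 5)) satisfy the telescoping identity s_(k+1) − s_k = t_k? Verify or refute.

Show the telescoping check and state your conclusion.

valid; difference matches t_k

s_(k+1) = 3 - 2/((k + 5)*(k + 6))
s_(k+1) − s_k = 4/(k**3 + 15*k**2 + 74*k + 120)
(s_(k+1) − s_k) − t_k = 0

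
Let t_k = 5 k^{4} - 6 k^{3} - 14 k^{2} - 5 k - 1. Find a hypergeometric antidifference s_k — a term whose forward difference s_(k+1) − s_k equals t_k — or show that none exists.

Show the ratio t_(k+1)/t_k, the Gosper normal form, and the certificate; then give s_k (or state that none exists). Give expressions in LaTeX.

s_k = k \left(k^{4} - 4 k^{3} + 3 k - 1\right)

Ratio r(k) = (5*k**4 + 14*k**3 - 2*k**2 - 31*k - 21)/(5*k**4 - 6*k**3 - 14*k**2 - 5*k - 1).
Factor: A=1; B=1; C=k**4 - 6*k**3/5 - 14*k**2/5 - k - 1/5.
Need (1)·f(k+1) − (1)·f(k) = k**4 - 6*k**3/5 - 14*k**2/5 - k - 1/5.
Degrees (0,0,4) ⇒ d ≤ 5.
A polynomial solution: f(k) = k*(k**4 - 4*k**3 + 3*k - 1)/5.
So s_k = (B(k−1)f/C)·t_k = (k*(k**4 - 4*k**3 + 3*k - 1)/(5*k**4 - 6*k**3 - 14*k**2 - 5*k - 1))·t_k = k*(k**4 - 4*k**3 + 3*k - 1).
Verify: 5*k**4 - 6*k**3 - 14*k**2 - 5*k - 1 matches t_k.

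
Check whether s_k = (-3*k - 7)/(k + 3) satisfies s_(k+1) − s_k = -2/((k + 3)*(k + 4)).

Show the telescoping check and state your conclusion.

valid (s_(k+1) − s_k reduces to t_k)

s_(k+1) = (-3*k - 10)/(k + 4)
s_(k+1) − s_k = -2/(k**2 + 7*k + 12)
(s_(k+1) − s_k) − t_k = 0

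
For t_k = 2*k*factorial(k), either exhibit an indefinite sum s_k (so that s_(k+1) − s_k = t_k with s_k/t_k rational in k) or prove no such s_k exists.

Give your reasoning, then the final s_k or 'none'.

s_k = 2*factorial(k)

Ratio r(k) = (k + 1)**2/k.
Normal form (A,B,C) = (k + 1, 1, k).
Key eq: (k + 1)·f(k+1) = (1)·f(k) + (k).
From deg A=1, deg B=0, deg C=1: d=0.
Solving with deg f ≤ 0: f(k) = 1.
Get s_k = R·t_k = 2*factorial(k) with R(k) = B(k−1)f(k)/C(k) = 1/k.
s_(k+1) − s_k = 2*k*factorial(k) = t_k.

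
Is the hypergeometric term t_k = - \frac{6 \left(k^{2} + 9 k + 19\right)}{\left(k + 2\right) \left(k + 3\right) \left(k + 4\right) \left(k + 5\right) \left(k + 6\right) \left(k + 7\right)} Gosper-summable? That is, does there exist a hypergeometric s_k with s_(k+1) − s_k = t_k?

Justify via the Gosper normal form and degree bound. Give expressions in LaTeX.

Yes. s_k = \frac{k \left(- k^{2} - 12 k - 44\right)}{24 \left(k^{3} + 12 k^{2} + 44 k + 48\right)}.

The ratio is (k + 2)*(9*k + (k + 1)**2 + 28)/((k + 8)*(k**2 + 9*k + 19)).
So A=k + 2 and B=k + 8, with C=k**2 + 9*k + 19.
f must satisfy (k + 2)·f(k+1) − (k + 7)·f(k) = k**2 + 9*k + 19.
Degrees (1,1,2) ⇒ d ≤ 5.
Solve for f: f(k) = k*(k + 3)*(k + 5)*(k**2 + 12*k + 44)/144 (degree 5 ≤ 5).
So s_k = (B(k−1)f/C)·t_k = (k*(k + 3)*(k + 5)*(k + 7)*(k**2 + 12*k + 44)/(144*(k**2 + 9*k + 19)))·t_k = k*(-k**2 - 12*k - 44)/(24*(k**3 + 12*k**2 + 44*k + 48)).
Δs = 6*(-k**2 - 9*k - 19)/(k**6 + 27*k**5 + 295*k**4 + 1665*k**3 + 5104*k**2 + 8028*k + 5040), as required.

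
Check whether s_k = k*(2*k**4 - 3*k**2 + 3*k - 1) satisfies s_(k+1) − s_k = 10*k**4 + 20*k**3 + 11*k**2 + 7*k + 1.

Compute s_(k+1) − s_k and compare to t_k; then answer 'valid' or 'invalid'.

s_(k+1) = (k + 1)*(3*k + 2*(k + 1)**4 - 3*(k + 1)**2 + 2)
s_(k+1) − s_k = 10*k**4 + 20*k**3 + 11*k**2 + 7*k + 1
(s_(k+1) − s_k) − t_k = 0

Valid — Δs_k = t_k.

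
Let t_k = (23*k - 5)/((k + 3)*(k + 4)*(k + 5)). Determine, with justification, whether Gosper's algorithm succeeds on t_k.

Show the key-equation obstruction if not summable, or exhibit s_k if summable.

Ratio r(k) = (k + 3)*(23*k + 18)/((k + 6)*(23*k - 5)).
Normal form (A,B,C) = (k + 3, k + 6, k - 5/23).
Need (k + 3)·f(k+1) − (k + 5)·f(k) = k - 5/23.
Degrees (1,1,1) ⇒ d ≤ 2.
Coefficient equations give f(k) = k*(8*k - 13)/69.
Get s_k = R·t_k = k*(8*k - 13)/(3*(k + 3)*(k + 4)) with R(k) = B(k−1)f(k)/C(k) = k*(k + 5)*(8*k - 13)/(3*(23*k - 5)).
Δs = (23*k - 5)/(k**3 + 12*k**2 + 47*k + 60), as required.

Yes. s_k = k*(8*k - 13)/(3*(k + 3)*(k + 4)).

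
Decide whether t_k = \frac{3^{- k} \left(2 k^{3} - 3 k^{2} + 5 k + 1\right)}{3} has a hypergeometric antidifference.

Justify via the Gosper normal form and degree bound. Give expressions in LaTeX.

Yes. s_k = 3^{- k} \left(- k^{3} - 4 k - 3\right).

Step 1: r(k) = (2*k**3 + 3*k**2 + 5*k + 5)/(3*(2*k**3 - 3*k**2 + 5*k + 1)).
Factor: A=1/3; B=1; C=k**3 - 3*k**2/2 + 5*k/2 + 1/2.
f must satisfy (1/3)·f(k+1) − (1)·f(k) = k**3 - 3*k**2/2 + 5*k/2 + 1/2.
From deg A=0, deg B=0, deg C=3: d=3.
Coefficient equations give f(k) = -3*(k**3 + 4*k + 3)/2.
Get s_k = R·t_k = (-k**3 - 4*k - 3)/3**k with R(k) = B(k−1)f(k)/C(k) = -3*(k**3 + 4*k + 3)/(2*k**3 - 3*k**2 + 5*k + 1).
Check: Δs_k = (3*k**3 + 8*k - (k + 1)**3 + 2)/(3*3**k). ✓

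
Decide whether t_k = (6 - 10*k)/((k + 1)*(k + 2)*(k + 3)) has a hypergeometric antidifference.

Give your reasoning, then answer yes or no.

The ratio is (k + 1)*(5*k + 2)/((k + 4)*(5*k - 3)).
A = k + 1, B = k + 4, C = k - 3/5.
Set up (k + 1)·f(k+1) − (k + 3)·f(k) − (k - 3/5) = 0.
Bound: deg f ≤ 2.
A polynomial solution: f(k) = k*(k - 7)/10.
Get s_k = R·t_k = -k*(k - 7)/((k + 1)*(k + 2)) with R(k) = B(k−1)f(k)/C(k) = k*(k - 7)*(k + 3)/(2*(5*k - 3)).
s_(k+1) − s_k = 2*(3 - 5*k)/(k**3 + 6*k**2 + 11*k + 6) = t_k.

Yes. s_k = -k*(k - 7)/((k + 1)*(k + 2)).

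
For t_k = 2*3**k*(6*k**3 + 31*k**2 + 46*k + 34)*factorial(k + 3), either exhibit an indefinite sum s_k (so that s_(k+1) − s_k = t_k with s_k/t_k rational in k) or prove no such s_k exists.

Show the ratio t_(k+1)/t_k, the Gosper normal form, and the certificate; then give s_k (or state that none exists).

s_k = 2*3**k*(2*k**2 - k + 2)*factorial(k + 3)

Compute t_(k+1)/t_k: get 3*(6*k**4 + 73*k**3 + 322*k**2 + 621*k + 468)/(6*k**3 + 31*k**2 + 46*k + 34).
A = 3*k + 12, B = 1, C = k**3 + 31*k**2/6 + 23*k/3 + 17/3.
Need (3*k + 12)·f(k+1) − (1)·f(k) = k**3 + 31*k**2/6 + 23*k/3 + 17/3.
From deg A=1, deg B=0, deg C=3: d=2.
Coefficient equations give f(k) = (2*k**2 - k + 2)/6.
Certificate R = B(k−1)f/C = (2*k**2 - k + 2)/(6*k**3 + 31*k**2 + 46*k + 34) gives s_k = 2*3**k*(2*k**2 - k + 2)*factorial(k + 3).
Check: Δs_k = 2*3**k*(6*k**3 + 31*k**2 + 46*k + 34)*factorial(k + 3). ✓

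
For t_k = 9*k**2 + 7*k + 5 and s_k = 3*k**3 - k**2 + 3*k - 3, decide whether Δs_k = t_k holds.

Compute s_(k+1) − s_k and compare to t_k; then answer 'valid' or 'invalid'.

s_(k+1) = 3*k + 3*(k + 1)**3 - (k + 1)**2
s_(k+1) − s_k = 9*k**2 + 7*k + 5
(s_(k+1) − s_k) − t_k = 0

valid (s_(k+1) − s_k reduces to t_k)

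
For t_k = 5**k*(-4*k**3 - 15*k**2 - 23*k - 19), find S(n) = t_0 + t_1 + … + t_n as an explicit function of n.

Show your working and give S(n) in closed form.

Compute t_(k+1)/t_k: get 5*(4*k**3 + 27*k**2 + 65*k + 61)/(4*k**3 + 15*k**2 + 23*k + 19).
Factor: A=5; B=1; C=k**3 + 15*k**2/4 + 23*k/4 + 19/4.
Set up (5)·f(k+1) − (1)·f(k) − (k**3 + 15*k**2/4 + 23*k/4 + 19/4) = 0.
Degrees (0,0,3) ⇒ d ≤ 3.
Solve for f: f(k) = (k**3 + 2*k + 1)/4 (degree 3 ≤ 3).
R(k) = B(k−1)·f(k)/C(k) = (k**3 + 2*k + 1)/(4*k**3 + 15*k**2 + 23*k + 19); s_k = R·t_k = 5**k*(-k**3 - 2*k - 1).
Δs = 5**k*(k**3 - 8*k - 5*(k + 1)**3 - 14), as required.
Telescope: S(n) = s_(n+1) − s_(0) = 5**(n + 1)*(-n**3 - 3*n**2 - 5*n - 4) − (-1) = -5*5**n*n**3 - 15*5**n*n**2 - 25*5**n*n - 20*5**n + 1.

S(n) = -5*5**n*n**3 - 15*5**n*n**2 - 25*5**n*n - 20*5**n + 1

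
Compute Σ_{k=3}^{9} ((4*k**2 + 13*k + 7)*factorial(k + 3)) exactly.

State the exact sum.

Σ = 230399763120

Compute t_(k+1)/t_k: get (k + 4)*(13*k + 4*(k + 1)**2 + 20)/(4*k**2 + 13*k + 7).
Take A(k)=k + 4, B(k)=1, C(k)=k**2 + 13*k/4 + 7/4.
Solve (k + 4)·f(k+1) − (1)·f(k) = k**2 + 13*k/4 + 7/4.
d = 1 from the (1,0,2) case.
Solving with deg f ≤ 1: f(k) = (4*k - 3)/4.
Certificate R = B(k−1)f/C = (4*k - 3)/(4*k**2 + 13*k + 7) gives s_k = (4*k - 3)*factorial(k + 3).
Verify: (4*k**2 + 13*k + 7)*factorial(k + 3) matches t_k.
Sum = s_(10) − s_(3); s_(10) = 230399769600, s_(3) = 6480 ⇒ 230399763120.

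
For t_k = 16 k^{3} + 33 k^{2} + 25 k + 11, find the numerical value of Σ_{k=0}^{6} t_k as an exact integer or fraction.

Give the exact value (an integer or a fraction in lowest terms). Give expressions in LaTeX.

t_(k+1)/t_k = (16*k**3 + 81*k**2 + 139*k + 85)/(16*k**3 + 33*k**2 + 25*k + 11).
Gosper form: A/B · C(k+1)/C(k) with A=1, B=1, C=k**3 + 33*k**2/16 + 25*k/16 + 11/16.
Set up (1)·f(k+1) − (1)·f(k) − (k**3 + 33*k**2/16 + 25*k/16 + 11/16) = 0.
Bound: deg f ≤ 4.
Coefficient equations give f(k) = k*(4*k**3 + 3*k**2 + 4)/16.
R(k) = B(k−1)·f(k)/C(k) = k*(4*k**3 + 3*k**2 + 4)/(16*k**3 + 33*k**2 + 25*k + 11); s_k = R·t_k = k*(4*k**3 + 3*k**2 + 4).
Δs = 16*k**3 + 33*k**2 + 25*k + 11, as required.
Telescoping: Σ = s_(7) − s_(0) = 10661 − (0) = 10661.

Σ = 10661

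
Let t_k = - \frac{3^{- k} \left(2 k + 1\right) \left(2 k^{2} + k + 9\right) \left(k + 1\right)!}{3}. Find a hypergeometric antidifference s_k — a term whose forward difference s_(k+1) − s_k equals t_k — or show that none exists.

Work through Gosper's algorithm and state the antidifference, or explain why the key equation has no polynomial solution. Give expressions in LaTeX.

Compute t_(k+1)/t_k: get (k + 2)*(2*k + 3)*(k + 2*(k + 1)**2 + 10)/(3*(2*k + 1)*(2*k**2 + k + 9)).
Gosper form: A/B · C(k+1)/C(k) with A=k/3 + 2/3, B=1, C=k**3 + k**2 + 19*k/4 + 9/4.
f must satisfy (k/3 + 2/3)·f(k+1) − (1)·f(k) = k**3 + k**2 + 19*k/4 + 9/4.
d = 2 from the (1,0,3) case.
Coefficient equations give f(k) = 3*(2*k - 1)*(2*k + 1)/4.
Get s_k = R·t_k = (1 - 4*k**2)*factorial(k + 1)/3**k with R(k) = B(k−1)f(k)/C(k) = 3*(2*k - 1)/(2*k**2 + k + 9).
Check: Δs_k = -(2*k + 1)*(2*k**2 + k + 9)*factorial(k + 1)/(3*3**k). ✓

s_k = 3^{- k} \left(1 - 4 k^{2}\right) \left(k + 1\right)!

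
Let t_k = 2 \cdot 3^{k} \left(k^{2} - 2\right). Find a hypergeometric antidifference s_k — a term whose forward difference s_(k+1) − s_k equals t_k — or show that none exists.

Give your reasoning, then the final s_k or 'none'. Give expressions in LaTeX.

r(k) = 3*((k + 1)**2 - 2)/(k**2 - 2) after simplifying.
So A=3 and B=1, with C=k**2 - 2.
f must satisfy (3)·f(k+1) − (1)·f(k) = k**2 - 2.
Bound: deg f ≤ 2.
Solving with deg f ≤ 2: f(k) = (k**2 - 3*k + 1)/2.
R(k) = B(k−1)·f(k)/C(k) = (k**2 - 3*k + 1)/(2*(k**2 - 2)); s_k = R·t_k = 3**k*(k**2 - 3*k + 1).
Verify: 2*3**k*(k**2 - 2) matches t_k.

s_k = 3^{k} \left(k^{2} - 3 k + 1\right)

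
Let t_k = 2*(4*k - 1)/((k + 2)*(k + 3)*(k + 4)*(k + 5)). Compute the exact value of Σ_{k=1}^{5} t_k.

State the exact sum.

r(k) = (k + 2)*(4*k + 3)/((k + 6)*(4*k - 1)) after simplifying.
Factor: A=k + 2; B=k + 6; C=k - 1/4.
Solve (k + 2)·f(k+1) − (k + 5)·f(k) = k - 1/4.
d = 3 from the (1,1,1) case.
Match coefficients ⇒ f(k) = k*(k - 2)*(k + 11)/96.
Get s_k = R·t_k = k*(k**2 + 9*k - 22)/(12*(k + 2)*(k + 3)*(k + 4)) with R(k) = B(k−1)f(k)/C(k) = k*(k - 2)*(k + 5)*(k + 11)/(24*(4*k - 1)).
Verify: 2*(4*k - 1)/(k**4 + 14*k**3 + 71*k**2 + 154*k + 120) matches t_k.
Sum = s_(6) − s_(1); s_(6) = 17/360, s_(1) = -1/60 ⇒ 23/360.

Σ = 23/360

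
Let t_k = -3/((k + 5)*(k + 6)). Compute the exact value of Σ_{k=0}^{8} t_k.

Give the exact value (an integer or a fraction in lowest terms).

t_(k+1)/t_k = (k + 5)/(k + 7).
Normal form (A,B,C) = (k + 5, k + 7, 1).
f must satisfy (k + 5)·f(k+1) − (k + 6)·f(k) = 1.
Degrees (1,1,0) ⇒ d ≤ 1.
A polynomial solution: f(k) = k/5.
Get s_k = R·t_k = -3*k/(5*k + 25) with R(k) = B(k−1)f(k)/C(k) = k*(k + 6)/5.
Verify: -3/(k**2 + 11*k + 30) matches t_k.
Telescoping: Σ = s_(9) − s_(0) = -27/70 − (0) = -27/70.

Σ = -27/70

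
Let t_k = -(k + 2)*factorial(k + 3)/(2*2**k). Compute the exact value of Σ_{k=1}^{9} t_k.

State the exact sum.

Σ = -6081063

Compute t_(k+1)/t_k: get (k + 3)*(k + 4)/(2*(k + 2)).
A = k/2 + 2, B = 1, C = k + 2.
Need (k/2 + 2)·f(k+1) − (1)·f(k) = k + 2.
Bound: deg f ≤ 0.
Solving with deg f ≤ 0: f(k) = 2.
Certificate R = B(k−1)f/C = 2/(k + 2) gives s_k = -factorial(k + 3)/2**k.
Check: Δs_k = -(k + 2)*factorial(k + 3)/(2*2**k). ✓
Sum = s_(10) − s_(1); s_(10) = -6081075, s_(1) = -12 ⇒ -6081063.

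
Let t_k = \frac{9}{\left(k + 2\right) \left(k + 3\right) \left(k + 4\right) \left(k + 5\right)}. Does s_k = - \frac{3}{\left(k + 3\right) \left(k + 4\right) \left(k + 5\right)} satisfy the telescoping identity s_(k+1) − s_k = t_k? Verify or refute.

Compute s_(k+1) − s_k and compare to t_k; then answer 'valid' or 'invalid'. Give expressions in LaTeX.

Invalid: residual - \frac{36}{k^{5} + 20 k^{4} + 155 k^{3} + 580 k^{2} + 1044 k + 720} ≠ 0.

s_(k+1) = -3/((k + 4)*(k + 5)*(k + 6))
s_(k+1) − s_k = 9/((k + 3)*(k + 4)*(k + 5)*(k + 6))
(s_(k+1) − s_k) − t_k = -36/((k + 2)*(k + 3)*(k + 4)*(k + 5)*(k + 6))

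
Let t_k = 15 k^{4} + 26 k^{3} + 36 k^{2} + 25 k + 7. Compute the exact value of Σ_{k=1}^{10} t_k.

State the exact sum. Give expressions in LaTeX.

Step 1: r(k) = (15*k**4 + 86*k**3 + 204*k**2 + 235*k + 109)/(15*k**4 + 26*k**3 + 36*k**2 + 25*k + 7).
Normal form (A,B,C) = (1, 1, k**4 + 26*k**3/15 + 12*k**2/5 + 5*k/3 + 7/15).
Solve (1)·f(k+1) − (1)·f(k) = k**4 + 26*k**3/15 + 12*k**2/5 + 5*k/3 + 7/15.
Degrees (0,0,4) ⇒ d ≤ 5.
Coefficient equations give f(k) = k**2*(3*k**3 - k**2 + 4*k + 1)/15.
Certificate R = B(k−1)f/C = k**2*(3*k**3 - k**2 + 4*k + 1)/(15*k**4 + 26*k**3 + 36*k**2 + 25*k + 7) gives s_k = k**2*(3*k**3 - k**2 + 4*k + 1).
s_(k+1) − s_k = 15*k**4 + 26*k**3 + 36*k**2 + 25*k + 7 = t_k.
Σ_(k=1)^(10) t_k = s_(11) − s_(1) = 473957 − (7) = 473950.

Σ = 473950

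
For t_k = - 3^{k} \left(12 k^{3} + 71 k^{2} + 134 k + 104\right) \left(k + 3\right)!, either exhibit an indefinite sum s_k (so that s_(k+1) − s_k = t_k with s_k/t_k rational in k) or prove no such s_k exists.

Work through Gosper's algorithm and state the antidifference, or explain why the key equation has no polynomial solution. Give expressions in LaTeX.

s_k = - 3^{k} \left(4 k^{2} + k + 4\right) \left(k + 3\right)!

The ratio is 3*(12*k**4 + 155*k**3 + 740*k**2 + 1569*k + 1284)/(12*k**3 + 71*k**2 + 134*k + 104).
A = 3*k + 12, B = 1, C = k**3 + 71*k**2/12 + 67*k/6 + 26/3.
Set up (3*k + 12)·f(k+1) − (1)·f(k) − (k**3 + 71*k**2/12 + 67*k/6 + 26/3) = 0.
d = 2 from the (1,0,3) case.
Coefficient equations give f(k) = (4*k**2 + k + 4)/12.
Certificate R = B(k−1)f/C = (4*k**2 + k + 4)/(12*k**3 + 71*k**2 + 134*k + 104) gives s_k = -3**k*(4*k**2 + k + 4)*factorial(k + 3).
Δs = -3**k*(12*k**3 + 71*k**2 + 134*k + 104)*factorial(k + 3), as required.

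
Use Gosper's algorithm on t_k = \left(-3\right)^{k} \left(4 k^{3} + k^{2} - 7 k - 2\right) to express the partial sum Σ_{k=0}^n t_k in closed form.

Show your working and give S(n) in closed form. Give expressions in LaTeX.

The ratio is 3*(-4*k**3 - 13*k**2 - 7*k + 4)/(4*k**3 + k**2 - 7*k - 2).
A = -3, B = 1, C = k**3 + k**2/4 - 7*k/4 - 1/2.
Key eq: (-3)·f(k+1) = (1)·f(k) + (k**3 + k**2/4 - 7*k/4 - 1/2).
Degrees (0,0,3) ⇒ d ≤ 3.
Solve for f: f(k) = -(k**3 - 2*k**2 - k + 1)/4 (degree 3 ≤ 3).
Certificate R = B(k−1)f/C = -(k**3 - 2*k**2 - k + 1)/(4*k**3 + k**2 - 7*k - 2) gives s_k = (-3)**k*(-k**3 + 2*k**2 + k - 1).
Verify: (-3)**k*(4*k**3 + k**2 - 7*k - 2) matches t_k.
Evaluate: s_(n+1) = (-3)**(n + 1)*(-n**3 - n**2 + 2*n + 1); subtract s_(0) = -1 ⇒ S(n) = 3*(-3)**n*n**3 + 3*(-3)**n*n**2 - 6*(-3)**n*n - 3*(-3)**n + 1.

S(n) = 3 \left(-3\right)^{n} n^{3} + 3 \left(-3\right)^{n} n^{2} - 6 \left(-3\right)^{n} n - 3 \left(-3\right)^{n} + 1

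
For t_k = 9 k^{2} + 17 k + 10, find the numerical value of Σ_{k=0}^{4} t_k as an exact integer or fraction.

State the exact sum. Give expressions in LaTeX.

Step 1: r(k) = (9*k**2 + 35*k + 36)/(9*k**2 + 17*k + 10).
Factor: A=1; B=1; C=k**2 + 17*k/9 + 10/9.
Solve (1)·f(k+1) − (1)·f(k) = k**2 + 17*k/9 + 10/9.
d = 3 from the (0,0,2) case.
Coefficient equations give f(k) = k*(3*k**2 + 4*k + 3)/9.
So s_k = (B(k−1)f/C)·t_k = (k*(3*k**2 + 4*k + 3)/(9*k**2 + 17*k + 10))·t_k = k*(3*k**2 + 4*k + 3).
s_(k+1) − s_k = 9*k**2 + 17*k + 10 = t_k.
Telescoping: Σ = s_(5) − s_(0) = 490 − (0) = 490.

Σ = 490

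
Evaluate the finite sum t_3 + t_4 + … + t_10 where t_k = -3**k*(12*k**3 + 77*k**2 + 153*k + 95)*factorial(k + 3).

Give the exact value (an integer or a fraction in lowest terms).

Compute t_(k+1)/t_k: get 3*(12*k**4 + 161*k**3 + 795*k**2 + 1709*k + 1348)/(12*k**3 + 77*k**2 + 153*k + 95).
Normal form (A,B,C) = (3*k + 12, 1, k**3 + 77*k**2/12 + 51*k/4 + 95/12).
f must satisfy (3*k + 12)·f(k+1) − (1)·f(k) = k**3 + 77*k**2/12 + 51*k/4 + 95/12.
Bound: deg f ≤ 2.
A polynomial solution: f(k) = (4*k**2 + 3*k + 1)/12.
R(k) = B(k−1)·f(k)/C(k) = (4*k**2 + 3*k + 1)/(12*k**3 + 77*k**2 + 153*k + 95); s_k = R·t_k = -3**k*(4*k**2 + 3*k + 1)*factorial(k + 3).
Check: Δs_k = -3**k*(12*k**3 + 77*k**2 + 153*k + 95)*factorial(k + 3). ✓
Evaluate s at k=11 and k=3: -7999667085124915200 and -894240; difference -7999667085124020960.

Σ = -7999667085124020960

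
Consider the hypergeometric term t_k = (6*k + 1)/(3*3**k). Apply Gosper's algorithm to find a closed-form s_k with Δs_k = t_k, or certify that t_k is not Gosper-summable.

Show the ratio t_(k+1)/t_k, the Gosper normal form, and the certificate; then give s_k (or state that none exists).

s_k = (-3*k - 2)/3**k

Step 1: r(k) = (6*k + 7)/(3*(6*k + 1)).
Take A(k)=1/3, B(k)=1, C(k)=k + 1/6.
f must satisfy (1/3)·f(k+1) − (1)·f(k) = k + 1/6.
deg f ≤ 1 (via 0,0,1).
Coefficient equations give f(k) = -(3*k + 2)/2.
Certificate R = B(k−1)f/C = -3*(3*k + 2)/(6*k + 1) gives s_k = (-3*k - 2)/3**k.
Δs = (6*k + 1)/(3*3**k), as required.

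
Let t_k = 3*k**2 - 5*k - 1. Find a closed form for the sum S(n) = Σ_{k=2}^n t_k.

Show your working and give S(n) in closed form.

S(n) = n**3 - n**2 - 3*n + 3

Step 1: r(k) = (3*k**2 + k - 3)/(3*k**2 - 5*k - 1).
So A=1 and B=1, with C=k**2 - 5*k/3 - 1/3.
Key eq: (1)·f(k+1) = (1)·f(k) + (k**2 - 5*k/3 - 1/3).
From deg A=0, deg B=0, deg C=2: d=3.
Coefficient equations give f(k) = k*(k**2 - 4*k + 2)/3.
Certificate R = B(k−1)f/C = k*(k**2 - 4*k + 2)/(3*k**2 - 5*k - 1) gives s_k = k*(k**2 - 4*k + 2).
Verify: 3*k**2 - 5*k - 1 matches t_k.
Σ_(k=2)^n t_k = s_(n+1) − s_(2) = (n**3 - n**2 - 3*n - 1) − (-4), i.e. n**3 - n**2 - 3*n + 3.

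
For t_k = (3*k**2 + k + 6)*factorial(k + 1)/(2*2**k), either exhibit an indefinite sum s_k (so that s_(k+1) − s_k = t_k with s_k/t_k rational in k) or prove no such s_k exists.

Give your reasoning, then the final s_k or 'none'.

s_k = (3*k - 2)*factorial(k + 1)/2**k

r(k) = (k + 2)*(k + 3*(k + 1)**2 + 7)/(2*(3*k**2 + k + 6)) after simplifying.
Take A(k)=k/2 + 1, B(k)=1, C(k)=k**2 + k/3 + 2.
f must satisfy (k/2 + 1)·f(k+1) − (1)·f(k) = k**2 + k/3 + 2.
Degrees (1,0,2) ⇒ d ≤ 1.
Coefficient equations give f(k) = 2*(3*k - 2)/3.
Get s_k = R·t_k = (3*k - 2)*factorial(k + 1)/2**k with R(k) = B(k−1)f(k)/C(k) = 2*(3*k - 2)/(3*k**2 + k + 6).
Δs = (3*k**2 + k + 6)*factorial(k + 1)/(2*2**k), as required.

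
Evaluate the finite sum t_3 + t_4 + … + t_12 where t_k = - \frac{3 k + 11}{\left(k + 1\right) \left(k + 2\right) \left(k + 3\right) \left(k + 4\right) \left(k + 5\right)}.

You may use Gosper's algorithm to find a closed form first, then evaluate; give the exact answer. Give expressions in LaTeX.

Σ = -7/1020

The ratio is (k + 1)*(3*k + 14)/((k + 6)*(3*k + 11)).
Normal form (A,B,C) = (k + 1, k + 6, k + 11/3).
Key eq: (k + 1)·f(k+1) = (k + 5)·f(k) + (k + 11/3).
deg f ≤ 4 (via 1,1,1).
Solving with deg f ≤ 4: f(k) = k*(k + 3)*(k**2 + 7*k + 14)/24.
Certificate R = B(k−1)f/C = k*(k + 3)*(k + 5)*(k**2 + 7*k + 14)/(8*(3*k + 11)) gives s_k = k*(-k**2 - 7*k - 14)/(8*(k**3 + 7*k**2 + 14*k + 8)).
Δs = (-3*k - 11)/(k**5 + 15*k**4 + 85*k**3 + 225*k**2 + 274*k + 120), as required.
Σ_(k=3)^(12) t_k = s_(13) − s_(3) = -1781/14280 − (-33/280) = -7/1020.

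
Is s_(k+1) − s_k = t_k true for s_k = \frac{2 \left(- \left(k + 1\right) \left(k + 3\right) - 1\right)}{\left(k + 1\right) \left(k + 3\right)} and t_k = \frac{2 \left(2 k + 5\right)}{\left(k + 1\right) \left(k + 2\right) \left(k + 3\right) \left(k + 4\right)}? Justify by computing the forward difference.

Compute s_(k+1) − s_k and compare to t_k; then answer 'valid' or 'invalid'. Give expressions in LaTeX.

valid (s_(k+1) − s_k reduces to t_k)

s_(k+1) = 2*(-(k + 2)*(k + 4) - 1)/((k + 2)*(k + 4))
s_(k+1) − s_k = 2*(2*k + 5)/(k**4 + 10*k**3 + 35*k**2 + 50*k + 24)
(s_(k+1) − s_k) − t_k = 0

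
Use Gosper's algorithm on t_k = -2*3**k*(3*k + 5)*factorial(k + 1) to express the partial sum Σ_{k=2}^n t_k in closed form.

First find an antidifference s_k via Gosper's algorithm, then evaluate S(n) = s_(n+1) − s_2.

S(n) = -6*3**n*factorial(n + 2) + 108

Compute t_(k+1)/t_k: get 3*(k + 2)*(3*k + 8)/(3*k + 5).
Take A(k)=3*k + 6, B(k)=1, C(k)=k + 5/3.
Solve (3*k + 6)·f(k+1) − (1)·f(k) = k + 5/3.
deg f ≤ 0 (via 1,0,1).
Match coefficients ⇒ f(k) = 1/3.
R(k) = B(k−1)·f(k)/C(k) = 1/(3*k + 5); s_k = R·t_k = -2*3**k*factorial(k + 1).
Verify: -2*3**k*(3*k + 5)*factorial(k + 1) matches t_k.
Telescope: S(n) = s_(n+1) − s_(2) = -6*3**n*factorial(n + 2) − (-108) = -6*3**n*factorial(n + 2) + 108.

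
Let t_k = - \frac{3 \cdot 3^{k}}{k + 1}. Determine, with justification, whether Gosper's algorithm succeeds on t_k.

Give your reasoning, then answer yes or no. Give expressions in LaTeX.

No. Not Gosper-summable.

Step 1: r(k) = 3*(k + 1)/(k + 2).
Gosper form: A/B · C(k+1)/C(k) with A=3*k + 3, B=k + 2, C=1.
Set up (3*k + 3)·f(k+1) − (k + 1)·f(k) − (1) = 0.
Degrees (1,1,0) ⇒ d ≤ -1.
Bound -1 < 0, so the key equation has no polynomial solution.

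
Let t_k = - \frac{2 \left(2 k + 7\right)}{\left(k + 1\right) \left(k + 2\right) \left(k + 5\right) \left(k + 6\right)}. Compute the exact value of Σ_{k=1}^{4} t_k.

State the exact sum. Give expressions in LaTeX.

Ratio r(k) = (k + 1)*(k + 5)*(2*k + 9)/((k + 3)*(k + 7)*(2*k + 7)).
A = k + 1, B = k + 7, C = k**3 + 21*k**2/2 + 73*k/2 + 42.
f must satisfy (k + 1)·f(k+1) − (k + 6)·f(k) = k**3 + 21*k**2/2 + 73*k/2 + 42.
d = 5 from the (1,1,3) case.
Match coefficients ⇒ f(k) = k*(k + 2)*(k + 3)*(k + 4)*(k + 6)/10.
R(k) = B(k−1)·f(k)/C(k) = k*(k + 2)*(k + 6)**2/(5*(2*k + 7)); s_k = R·t_k = 2*k*(-k - 6)/(5*(k**2 + 6*k + 5)).
Δs = 2*(-2*k - 7)/(k**4 + 14*k**3 + 65*k**2 + 112*k + 60), as required.
Telescoping: Σ = s_(5) − s_(1) = -11/30 − (-7/30) = -2/15.

Σ = -2/15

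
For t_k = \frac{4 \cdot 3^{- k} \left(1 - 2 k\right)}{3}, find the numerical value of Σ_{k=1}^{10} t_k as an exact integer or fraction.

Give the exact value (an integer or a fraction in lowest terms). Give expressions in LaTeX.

Σ = -236152/177147

Step 1: r(k) = (2*k + 1)/(3*(2*k - 1)).
So A=1/3 and B=1, with C=k - 1/2.
f must satisfy (1/3)·f(k+1) − (1)·f(k) = k - 1/2.
d = 1 from the (0,0,1) case.
Coefficient equations give f(k) = -3*k/2.
So s_k = (B(k−1)f/C)·t_k = (-3*k/(2*k - 1))·t_k = 4*k/3**k.
Check: Δs_k = 4*(1 - 2*k)/(3*3**k). ✓
Evaluate s at k=11 and k=1: 44/177147 and 4/3; difference -236152/177147.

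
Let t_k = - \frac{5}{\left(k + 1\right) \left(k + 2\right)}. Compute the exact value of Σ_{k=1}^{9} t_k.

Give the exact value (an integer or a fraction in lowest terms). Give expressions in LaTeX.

Σ = -45/22

t_(k+1)/t_k = (k + 1)/(k + 3).
Normal form (A,B,C) = (k + 1, k + 3, 1).
Set up (k + 1)·f(k+1) − (k + 2)·f(k) − (1) = 0.
deg f ≤ 1 (via 1,1,0).
Solve for f: f(k) = k (degree 1 ≤ 1).
So s_k = (B(k−1)f/C)·t_k = (k*(k + 2))·t_k = -5*k/(k + 1).
Verify: -5/(k**2 + 3*k + 2) matches t_k.
Σ_(k=1)^(9) t_k = s_(10) − s_(1) = -50/11 − (-5/2) = -45/22.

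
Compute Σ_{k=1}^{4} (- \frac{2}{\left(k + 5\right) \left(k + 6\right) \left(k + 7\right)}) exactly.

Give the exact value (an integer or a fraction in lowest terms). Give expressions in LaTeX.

Σ = -17/1155

Step 1: r(k) = (k + 5)/(k + 8).
Gosper form: A/B · C(k+1)/C(k) with A=k + 5, B=k + 8, C=1.
Set up (k + 5)·f(k+1) − (k + 7)·f(k) − (1) = 0.
d = 2 from the (1,1,0) case.
Match coefficients ⇒ f(k) = k*(k + 11)/60.
Get s_k = R·t_k = k*(-k - 11)/(30*(k + 5)*(k + 6)) with R(k) = B(k−1)f(k)/C(k) = k*(k + 7)*(k + 11)/60.
Verify: -2/(k**3 + 18*k**2 + 107*k + 210) matches t_k.
Sum = s_(5) − s_(1); s_(5) = -4/165, s_(1) = -1/105 ⇒ -17/1155.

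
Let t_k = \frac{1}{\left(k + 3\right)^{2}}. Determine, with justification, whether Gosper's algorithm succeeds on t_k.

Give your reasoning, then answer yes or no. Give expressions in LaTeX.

No — the linear system for f has no solution.

r(k) = (k + 3)**2/(k + 4)**2 after simplifying.
Factor: A=k**2 + 6*k + 9; B=k**2 + 8*k + 16; C=1.
Set up (k**2 + 6*k + 9)·f(k+1) − (k**2 + 6*k + 9)·f(k) − (1) = 0.
deg f ≤ 0 (via 2,2,0).
f = c0 ⇒ A·f(k+1) − B(k−1)·f(k) − C = -1. The system {-1 = 0} is inconsistent; no antidifference.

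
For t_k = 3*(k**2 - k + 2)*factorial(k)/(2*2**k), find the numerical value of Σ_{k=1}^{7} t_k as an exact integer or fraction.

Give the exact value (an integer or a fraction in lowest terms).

Compute t_(k+1)/t_k: get (k + 1)*(-k + (k + 1)**2 + 1)/(2*(k**2 - k + 2)).
Take A(k)=k/2 + 1/2, B(k)=1, C(k)=k**2 - k + 2.
f must satisfy (k/2 + 1/2)·f(k+1) − (1)·f(k) = k**2 - k + 2.
deg f ≤ 1 (via 1,0,2).
A polynomial solution: f(k) = 2*(k - 1).
Get s_k = R·t_k = 3*(k - 1)*factorial(k)/2**k with R(k) = B(k−1)f(k)/C(k) = 2*(k - 1)/(k**2 - k + 2).
Δs = 3*(k**2 - k + 2)*factorial(k)/(2*2**k), as required.
Evaluate s at k=8 and k=1: 6615/2 and 0; difference 6615/2.

Σ = 6615/2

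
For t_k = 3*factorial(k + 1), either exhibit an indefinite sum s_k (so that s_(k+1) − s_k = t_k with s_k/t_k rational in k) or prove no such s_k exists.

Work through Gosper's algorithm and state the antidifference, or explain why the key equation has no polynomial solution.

not Gosper-summable; s_k does not exist

The ratio is k + 2.
Take A(k)=k + 2, B(k)=1, C(k)=1.
f must satisfy (k + 2)·f(k+1) − (1)·f(k) = 1.
Bound: deg f ≤ -1.
deg f ≤ -1 is impossible — no certificate.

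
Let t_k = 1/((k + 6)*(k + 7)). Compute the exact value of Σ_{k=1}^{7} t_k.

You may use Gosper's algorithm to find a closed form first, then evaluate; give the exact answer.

Σ = 1/14

Step 1: r(k) = (k + 6)/(k + 8).
Gosper form: A/B · C(k+1)/C(k) with A=k + 6, B=k + 8, C=1.
Key eq: (k + 6)·f(k+1) = (k + 7)·f(k) + (1).
Degrees (1,1,0) ⇒ d ≤ 1.
A polynomial solution: f(k) = k/6.
R(k) = B(k−1)·f(k)/C(k) = k*(k + 7)/6; s_k = R·t_k = k/(6*(k + 6)).
Verify: 1/(k**2 + 13*k + 42) matches t_k.
Telescoping: Σ = s_(8) − s_(1) = 2/21 − (1/42) = 1/14.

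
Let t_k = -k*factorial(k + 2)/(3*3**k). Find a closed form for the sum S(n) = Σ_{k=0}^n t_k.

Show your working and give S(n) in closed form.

t_(k+1)/t_k = (k + 1)*(k + 3)/(3*k).
Gosper form: A/B · C(k+1)/C(k) with A=k/3 + 1, B=1, C=k.
Key eq: (k/3 + 1)·f(k+1) = (1)·f(k) + (k).
Degrees (1,0,1) ⇒ d ≤ 0.
Coefficient equations give f(k) = 3.
Then R = B(k−1)f/C = 3/k, so s_k = R(k)·t_k = -factorial(k + 2)/3**k.
Check: Δs_k = -k*factorial(k + 2)/(3*3**k). ✓
Evaluate: s_(n+1) = -3**(-n - 1)*factorial(n + 3); subtract s_(0) = -2 ⇒ S(n) = 2 - factorial(n + 3)/(3*3**n).

S(n) = 2 - factorial(n + 3)/(3*3**n)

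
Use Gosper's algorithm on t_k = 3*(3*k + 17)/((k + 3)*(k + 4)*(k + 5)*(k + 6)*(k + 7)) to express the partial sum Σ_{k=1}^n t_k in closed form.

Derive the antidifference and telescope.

Ratio r(k) = (k + 3)*(3*k + 20)/((k + 8)*(3*k + 17)).
Take A(k)=k + 3, B(k)=k + 8, C(k)=k + 17/3.
Need (k + 3)·f(k+1) − (k + 7)·f(k) = k + 17/3.
deg f ≤ 4 (via 1,1,1).
A polynomial solution: f(k) = k*(k + 5)*(k**2 + 13*k + 54)/216.
Certificate R = B(k−1)f/C = k*(k + 5)*(k + 7)*(k**2 + 13*k + 54)/(72*(3*k + 17)) gives s_k = k*(k**2 + 13*k + 54)/(24*(k**3 + 13*k**2 + 54*k + 72)).
Check: Δs_k = 3*(3*k + 17)/(k**5 + 25*k**4 + 245*k**3 + 1175*k**2 + 2754*k + 2520). ✓
Σ_(k=1)^n t_k = s_(n+1) − s_(1) = ((n**3 + 16*n**2 + 83*n + 68)/(24*(n**3 + 16*n**2 + 83*n + 140))) − (17/840), i.e. 3*n*(n**2 + 16*n + 83)/(140*(n**3 + 16*n**2 + 83*n + 140)).

S(n) = 3*n*(n**2 + 16*n + 83)/(140*(n**3 + 16*n**2 + 83*n + 140))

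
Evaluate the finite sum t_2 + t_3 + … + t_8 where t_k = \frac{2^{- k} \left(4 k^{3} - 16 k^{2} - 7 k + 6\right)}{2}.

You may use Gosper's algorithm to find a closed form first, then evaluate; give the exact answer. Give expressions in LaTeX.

Step 1: r(k) = (4*k**3 - 4*k**2 - 27*k - 13)/(2*(4*k**3 - 16*k**2 - 7*k + 6)).
Take A(k)=1/2, B(k)=1, C(k)=k**3 - 4*k**2 - 7*k/4 + 3/2.
f must satisfy (1/2)·f(k+1) − (1)·f(k) = k**3 - 4*k**2 - 7*k/4 + 3/2.
Bound: deg f ≤ 3.
Solving with deg f ≤ 3: f(k) = -(k - 1)*(4*k**2 - 3)/2.
Get s_k = R·t_k = (-4*k**3 + 4*k**2 + 3*k - 3)/2**k with R(k) = B(k−1)f(k)/C(k) = -2*(k - 1)*(4*k**2 - 3)/(4*k**3 - 16*k**2 - 7*k + 6).
Verify: (4*k**3 - 16*k**2 - 7*k + 6)/(2*2**k) matches t_k.
Evaluate s at k=9 and k=2: -321/64 and -13/4; difference -113/64.

Σ = -113/64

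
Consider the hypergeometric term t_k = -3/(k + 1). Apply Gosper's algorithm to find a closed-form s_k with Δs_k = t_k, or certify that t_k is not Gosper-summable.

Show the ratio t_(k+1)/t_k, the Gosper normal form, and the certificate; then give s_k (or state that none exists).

not Gosper-summable; s_k does not exist

Ratio r(k) = (k + 1)/(k + 2).
A = k + 1, B = k + 2, C = 1.
Set up (k + 1)·f(k+1) − (k + 1)·f(k) − (1) = 0.
deg f ≤ 0 (via 1,1,0).
Write f(k) = c0. Then LHS − RHS = -1, requiring -1 = 0: contradictory. No certificate.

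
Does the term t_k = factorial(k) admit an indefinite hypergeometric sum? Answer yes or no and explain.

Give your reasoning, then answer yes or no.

No. Not Gosper-summable.

The ratio is k + 1.
A = k + 1, B = 1, C = 1.
Need (k + 1)·f(k+1) − (1)·f(k) = 1.
deg f ≤ -1 (via 1,0,0).
Negative degree bound (-1): no f exists, t_k not Gosper-summable.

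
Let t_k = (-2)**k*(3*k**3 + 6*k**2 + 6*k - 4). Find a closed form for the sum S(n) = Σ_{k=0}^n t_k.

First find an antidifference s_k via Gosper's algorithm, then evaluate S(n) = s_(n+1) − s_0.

The ratio is 2*(-3*k**3 - 15*k**2 - 27*k - 11)/(3*k**3 + 6*k**2 + 6*k - 4).
Gosper form: A/B · C(k+1)/C(k) with A=-2, B=1, C=k**3 + 2*k**2 + 2*k - 4/3.
Key eq: (-2)·f(k+1) = (1)·f(k) + (k**3 + 2*k**2 + 2*k - 4/3).
d = 3 from the (0,0,3) case.
A polynomial solution: f(k) = -(k**3 - 2)/3.
So s_k = (B(k−1)f/C)·t_k = (-(k**3 - 2)/(3*k**3 + 6*k**2 + 6*k - 4))·t_k = (-2)**k*(2 - k**3).
Verify: (-2)**k*(k**3 + 2*(k + 1)**3 - 6) matches t_k.
s_(n+1) = (-2)**(n + 1)*(-n**3 - 3*n**2 - 3*n + 1) and s_(0) = 2, so S(n) = 2*(-2)**n*n**3 + 6*(-2)**n*n**2 + 6*(-2)**n*n - 2*(-2)**n - 2.

S(n) = 2*(-2)**n*n**3 + 6*(-2)**n*n**2 + 6*(-2)**n*n - 2*(-2)**n - 2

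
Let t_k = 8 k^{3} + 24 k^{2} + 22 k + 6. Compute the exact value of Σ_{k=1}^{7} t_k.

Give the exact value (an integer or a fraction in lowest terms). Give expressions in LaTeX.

Ratio r(k) = (2*k**2 + 9*k + 10)/(2*k**2 + 3*k + 1).
Normal form (A,B,C) = (1, 1, k**3 + 3*k**2 + 11*k/4 + 3/4).
f must satisfy (1)·f(k+1) − (1)·f(k) = k**3 + 3*k**2 + 11*k/4 + 3/4.
d = 4 from the (0,0,3) case.
Coefficient equations give f(k) = k*(k + 1)*(2*k**2 + 2*k - 1)/8.
So s_k = (B(k−1)f/C)·t_k = (k*(2*k**2 + 2*k - 1)/(2*(2*k + 1)*(2*k + 3)))·t_k = k*(2*k**3 + 4*k**2 + k - 1).
Verify: 8*k**3 + 24*k**2 + 22*k + 6 matches t_k.
Evaluate s at k=8 and k=1: 10296 and 6; difference 10290.

Σ = 10290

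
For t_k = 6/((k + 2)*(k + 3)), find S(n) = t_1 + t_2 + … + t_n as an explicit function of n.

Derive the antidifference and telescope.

S(n) = 2*n/(n + 3)

Ratio r(k) = (k + 2)/(k + 4).
Take A(k)=k + 2, B(k)=k + 4, C(k)=1.
Solve (k + 2)·f(k+1) − (k + 3)·f(k) = 1.
Degrees (1,1,0) ⇒ d ≤ 1.
Match coefficients ⇒ f(k) = k/2.
Certificate R = B(k−1)f/C = k*(k + 3)/2 gives s_k = 3*k/(k + 2).
Check: Δs_k = 6/(k**2 + 5*k + 6). ✓
Telescope: S(n) = s_(n+1) − s_(1) = 3*(n + 1)/(n + 3) − (1) = 2*n/(n + 3).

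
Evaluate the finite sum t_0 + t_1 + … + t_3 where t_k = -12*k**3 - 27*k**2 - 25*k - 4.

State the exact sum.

Σ = -976

Compute t_(k+1)/t_k: get (12*k**3 + 63*k**2 + 115*k + 68)/(12*k**3 + 27*k**2 + 25*k + 4).
Factor: A=1; B=1; C=k**3 + 9*k**2/4 + 25*k/12 + 1/3.
Solve (1)·f(k+1) − (1)·f(k) = k**3 + 9*k**2/4 + 25*k/12 + 1/3.
deg f ≤ 4 (via 0,0,3).
Solve for f: f(k) = k*(3*k**3 + 3*k**2 + 2*k - 4)/12 (degree 4 ≤ 4).
Certificate R = B(k−1)f/C = k*(3*k**3 + 3*k**2 + 2*k - 4)/(12*k**3 + 27*k**2 + 25*k + 4) gives s_k = k*(-3*k**3 - 3*k**2 - 2*k + 4).
Check: Δs_k = -12*k**3 - 27*k**2 - 25*k - 4. ✓
Σ_(k=0)^(3) t_k = s_(4) − s_(0) = -976 − (0) = -976.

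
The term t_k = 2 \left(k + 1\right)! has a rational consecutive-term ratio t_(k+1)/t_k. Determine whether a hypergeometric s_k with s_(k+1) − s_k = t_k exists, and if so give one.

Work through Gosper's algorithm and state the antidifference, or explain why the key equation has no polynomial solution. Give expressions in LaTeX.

none (Gosper's algorithm certifies no s_k)

Step 1: r(k) = k + 2.
A = k + 2, B = 1, C = 1.
f must satisfy (k + 2)·f(k+1) − (1)·f(k) = 1.
d = -1 from the (1,0,0) case.
Negative degree bound (-1): no f exists, t_k not Gosper-summable.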